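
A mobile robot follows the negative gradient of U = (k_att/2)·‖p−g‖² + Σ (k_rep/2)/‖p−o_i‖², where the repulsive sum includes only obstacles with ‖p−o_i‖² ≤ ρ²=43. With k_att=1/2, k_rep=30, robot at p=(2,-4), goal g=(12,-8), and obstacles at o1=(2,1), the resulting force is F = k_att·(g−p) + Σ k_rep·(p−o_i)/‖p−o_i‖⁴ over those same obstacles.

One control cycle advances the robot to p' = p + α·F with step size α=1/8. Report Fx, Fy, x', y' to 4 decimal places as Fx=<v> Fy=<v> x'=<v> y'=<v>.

F_att = 1/2·(g−p) = 1/2·(10,-4) = (5.0000,-2.0000)
o1: d²=25 ≤ ρ²=43; F_rep = 30·(0,-5)/25² = (0.0000,-0.2400)
F = F_att + ΣF_rep = (5.0000,-2.2400)
p' = p + 1/8·F = (2.6250,-4.2800)

Fx=5.0000 Fy=-2.2400 x'=2.6250 y'=-4.2800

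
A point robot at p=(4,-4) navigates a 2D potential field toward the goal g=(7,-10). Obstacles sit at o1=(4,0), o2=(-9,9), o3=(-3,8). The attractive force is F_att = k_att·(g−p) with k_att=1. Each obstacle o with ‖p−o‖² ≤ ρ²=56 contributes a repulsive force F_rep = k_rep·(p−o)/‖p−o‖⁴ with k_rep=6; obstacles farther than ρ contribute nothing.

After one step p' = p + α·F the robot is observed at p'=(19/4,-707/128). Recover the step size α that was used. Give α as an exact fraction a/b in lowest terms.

α = 1/4

F_att = 1·(g−p) = 1·(3,-6) = (3.0000,-6.0000)
o1: d²=16 ≤ ρ²=56; F_rep = 6·(0,-4)/16² = (0.0000,-0.0938)
o2: d²=338 > ρ²=56 → inactive
o3: d²=193 > ρ²=56 → inactive
F = F_att + ΣF_rep = (3.0000,-6.0938)
Δp = p'−p = (0.7500,-1.5234); α = Δx/Fx = (3/4) / (3) = 1/4
check: Δy/Fy = (-195/128) / (-195/32) = 1/4 ✓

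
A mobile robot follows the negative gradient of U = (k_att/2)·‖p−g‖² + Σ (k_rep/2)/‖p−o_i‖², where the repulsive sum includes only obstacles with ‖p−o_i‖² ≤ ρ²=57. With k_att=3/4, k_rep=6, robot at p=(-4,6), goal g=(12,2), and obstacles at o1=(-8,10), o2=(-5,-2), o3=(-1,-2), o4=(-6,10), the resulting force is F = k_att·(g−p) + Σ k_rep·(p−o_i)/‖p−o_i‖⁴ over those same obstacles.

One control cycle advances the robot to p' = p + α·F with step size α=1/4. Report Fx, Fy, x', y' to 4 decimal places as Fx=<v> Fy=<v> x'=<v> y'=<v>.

Fx=12.0534 Fy=-3.0834 x'=-0.9866 y'=5.2291

F_att = 3/4·(g−p) = 3/4·(16,-4) = (12.0000,-3.0000)
o1: d²=32 ≤ ρ²=57; F_rep = 6·(4,-4)/32² = (0.0234,-0.0234)
o2: d²=65 > ρ²=57 → inactive
o3: d²=73 > ρ²=57 → inactive
o4: d²=20 ≤ ρ²=57; F_rep = 6·(2,-4)/20² = (0.0300,-0.0600)
F = F_att + ΣF_rep = (12.0534,-3.0834)
p' = p + 1/4·F = (-0.9866,5.2291)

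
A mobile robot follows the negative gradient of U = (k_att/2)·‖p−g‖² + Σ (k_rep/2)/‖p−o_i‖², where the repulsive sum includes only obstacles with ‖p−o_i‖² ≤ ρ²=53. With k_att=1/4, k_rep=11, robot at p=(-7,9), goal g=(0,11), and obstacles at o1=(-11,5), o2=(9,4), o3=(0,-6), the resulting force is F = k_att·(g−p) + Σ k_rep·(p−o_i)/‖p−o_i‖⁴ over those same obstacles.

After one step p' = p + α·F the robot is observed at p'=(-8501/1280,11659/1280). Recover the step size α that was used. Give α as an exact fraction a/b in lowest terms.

α = 1/5

F_att = 1/4·(g−p) = 1/4·(7,2) = (1.7500,0.5000)
o1: d²=32 ≤ ρ²=53; F_rep = 11·(4,4)/32² = (0.0430,0.0430)
o2: d²=281 > ρ²=53 → inactive
o3: d²=274 > ρ²=53 → inactive
F = F_att + ΣF_rep = (1.7930,0.5430)
Δp = p'−p = (0.3586,0.1086); α = Δx/Fx = (459/1280) / (459/256) = 1/5
check: Δy/Fy = (139/1280) / (139/256) = 1/5 ✓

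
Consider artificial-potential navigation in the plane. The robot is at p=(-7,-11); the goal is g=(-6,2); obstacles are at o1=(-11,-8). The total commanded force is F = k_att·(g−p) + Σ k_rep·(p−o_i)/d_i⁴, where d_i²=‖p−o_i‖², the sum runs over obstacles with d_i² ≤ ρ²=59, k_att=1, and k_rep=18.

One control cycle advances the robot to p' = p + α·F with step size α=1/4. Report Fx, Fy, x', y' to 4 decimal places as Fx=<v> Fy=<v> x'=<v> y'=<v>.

F_att = 1·(g−p) = 1·(1,13) = (1.0000,13.0000)
o1: d²=25 ≤ ρ²=59; F_rep = 18·(4,-3)/25² = (0.1152,-0.0864)
F = F_att + ΣF_rep = (1.1152,12.9136)
p' = p + 1/4·F = (-6.7212,-7.7716)

Fx=1.1152 Fy=12.9136 x'=-6.7212 y'=-7.7716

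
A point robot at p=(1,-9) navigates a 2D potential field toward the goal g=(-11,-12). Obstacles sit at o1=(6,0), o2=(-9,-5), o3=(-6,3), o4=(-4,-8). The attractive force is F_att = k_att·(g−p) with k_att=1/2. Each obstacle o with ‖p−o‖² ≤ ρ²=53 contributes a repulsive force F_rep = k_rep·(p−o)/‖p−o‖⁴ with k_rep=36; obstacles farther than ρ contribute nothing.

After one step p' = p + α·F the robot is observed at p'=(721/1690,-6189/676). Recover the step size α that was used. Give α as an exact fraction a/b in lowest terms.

F_att = 1/2·(g−p) = 1/2·(-12,-3) = (-6.0000,-1.5000)
o1: d²=106 > ρ²=53 → inactive
o2: d²=116 > ρ²=53 → inactive
o3: d²=193 > ρ²=53 → inactive
o4: d²=26 ≤ ρ²=53; F_rep = 36·(5,-1)/26² = (0.2663,-0.0533)
F = F_att + ΣF_rep = (-5.7337,-1.5533)
Δp = p'−p = (-0.5734,-0.1553); α = Δx/Fx = (-969/1690) / (-969/169) = 1/10
check: Δy/Fy = (-105/676) / (-525/338) = 1/10 ✓

α = 1/10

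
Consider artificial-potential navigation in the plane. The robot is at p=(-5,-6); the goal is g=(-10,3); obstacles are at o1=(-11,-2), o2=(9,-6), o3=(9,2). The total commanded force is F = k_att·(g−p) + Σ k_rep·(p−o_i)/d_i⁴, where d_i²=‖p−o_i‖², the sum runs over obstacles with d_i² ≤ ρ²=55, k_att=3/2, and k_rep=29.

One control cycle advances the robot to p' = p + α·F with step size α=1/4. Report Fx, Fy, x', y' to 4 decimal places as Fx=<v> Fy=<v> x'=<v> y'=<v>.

Fx=-7.4357 Fy=13.4571 x'=-6.8589 y'=-2.6357

F_att = 3/2·(g−p) = 3/2·(-5,9) = (-7.5000,13.5000)
o1: d²=52 ≤ ρ²=55; F_rep = 29·(6,-4)/52² = (0.0643,-0.0429)
o2: d²=196 > ρ²=55 → inactive
o3: d²=260 > ρ²=55 → inactive
F = F_att + ΣF_rep = (-7.4357,13.4571)
p' = p + 1/4·F = (-6.8589,-2.6357)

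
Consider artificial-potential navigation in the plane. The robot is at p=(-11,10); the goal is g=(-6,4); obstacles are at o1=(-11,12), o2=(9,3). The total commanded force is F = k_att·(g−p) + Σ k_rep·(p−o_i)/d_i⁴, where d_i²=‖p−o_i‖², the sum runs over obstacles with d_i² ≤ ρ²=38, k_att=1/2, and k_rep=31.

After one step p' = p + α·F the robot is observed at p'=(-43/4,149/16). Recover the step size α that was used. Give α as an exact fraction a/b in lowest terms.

F_att = 1/2·(g−p) = 1/2·(5,-6) = (2.5000,-3.0000)
o1: d²=4 ≤ ρ²=38; F_rep = 31·(0,-2)/4² = (0.0000,-3.8750)
o2: d²=449 > ρ²=38 → inactive
F = F_att + ΣF_rep = (2.5000,-6.8750)
Δp = p'−p = (0.2500,-0.6875); α = Δx/Fx = (1/4) / (5/2) = 1/10
check: Δy/Fy = (-11/16) / (-55/8) = 1/10 ✓

α = 1/10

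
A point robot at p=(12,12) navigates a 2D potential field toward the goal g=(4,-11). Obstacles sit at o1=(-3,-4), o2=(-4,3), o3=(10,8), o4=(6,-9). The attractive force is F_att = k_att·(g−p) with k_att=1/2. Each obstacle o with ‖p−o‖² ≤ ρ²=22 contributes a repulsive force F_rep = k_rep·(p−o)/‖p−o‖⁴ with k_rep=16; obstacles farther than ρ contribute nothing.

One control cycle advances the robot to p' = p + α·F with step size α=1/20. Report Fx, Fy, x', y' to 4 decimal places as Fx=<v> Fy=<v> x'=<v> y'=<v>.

F_att = 1/2·(g−p) = 1/2·(-8,-23) = (-4.0000,-11.5000)
o1: d²=481 > ρ²=22 → inactive
o2: d²=337 > ρ²=22 → inactive
o3: d²=20 ≤ ρ²=22; F_rep = 16·(2,4)/20² = (0.0800,0.1600)
o4: d²=477 > ρ²=22 → inactive
F = F_att + ΣF_rep = (-3.9200,-11.3400)
p' = p + 1/20·F = (11.8040,11.4330)

Fx=-3.9200 Fy=-11.3400 x'=11.8040 y'=11.4330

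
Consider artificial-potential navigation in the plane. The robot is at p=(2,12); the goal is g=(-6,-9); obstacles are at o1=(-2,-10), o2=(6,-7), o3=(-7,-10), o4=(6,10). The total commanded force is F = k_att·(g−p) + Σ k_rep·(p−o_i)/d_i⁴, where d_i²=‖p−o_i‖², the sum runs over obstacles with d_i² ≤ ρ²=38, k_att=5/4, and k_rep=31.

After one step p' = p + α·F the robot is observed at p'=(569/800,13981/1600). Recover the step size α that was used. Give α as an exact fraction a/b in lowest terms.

α = 1/8

F_att = 5/4·(g−p) = 5/4·(-8,-21) = (-10.0000,-26.2500)
o1: d²=500 > ρ²=38 → inactive
o2: d²=377 > ρ²=38 → inactive
o3: d²=565 > ρ²=38 → inactive
o4: d²=20 ≤ ρ²=38; F_rep = 31·(-4,2)/20² = (-0.3100,0.1550)
F = F_att + ΣF_rep = (-10.3100,-26.0950)
Δp = p'−p = (-1.2888,-3.2619); α = Δx/Fx = (-1031/800) / (-1031/100) = 1/8
check: Δy/Fy = (-5219/1600) / (-5219/200) = 1/8 ✓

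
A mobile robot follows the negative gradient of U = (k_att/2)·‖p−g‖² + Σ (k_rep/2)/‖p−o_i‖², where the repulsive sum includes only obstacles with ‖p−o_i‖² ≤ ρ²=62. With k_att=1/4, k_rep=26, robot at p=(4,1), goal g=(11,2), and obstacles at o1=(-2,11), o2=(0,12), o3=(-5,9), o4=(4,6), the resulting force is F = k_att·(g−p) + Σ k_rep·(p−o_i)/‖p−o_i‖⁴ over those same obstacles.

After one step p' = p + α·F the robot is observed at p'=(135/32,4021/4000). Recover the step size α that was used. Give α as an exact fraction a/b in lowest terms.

F_att = 1/4·(g−p) = 1/4·(7,1) = (1.7500,0.2500)
o1: d²=136 > ρ²=62 → inactive
o2: d²=137 > ρ²=62 → inactive
o3: d²=145 > ρ²=62 → inactive
o4: d²=25 ≤ ρ²=62; F_rep = 26·(0,-5)/25² = (0.0000,-0.2080)
F = F_att + ΣF_rep = (1.7500,0.0420)
Δp = p'−p = (0.2188,0.0053); α = Δx/Fx = (7/32) / (7/4) = 1/8
check: Δy/Fy = (21/4000) / (21/500) = 1/8 ✓

α = 1/8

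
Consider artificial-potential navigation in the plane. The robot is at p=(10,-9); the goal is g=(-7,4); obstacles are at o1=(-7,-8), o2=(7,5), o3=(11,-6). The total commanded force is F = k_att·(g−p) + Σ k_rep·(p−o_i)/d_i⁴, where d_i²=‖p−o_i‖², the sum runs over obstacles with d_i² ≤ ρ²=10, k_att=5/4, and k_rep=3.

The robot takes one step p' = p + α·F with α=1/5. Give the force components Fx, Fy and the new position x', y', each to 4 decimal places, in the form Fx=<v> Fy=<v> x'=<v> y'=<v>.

Fx=-21.2800 Fy=16.1600 x'=5.7440 y'=-5.7680

F_att = 5/4·(g−p) = 5/4·(-17,13) = (-21.2500,16.2500)
o1: d²=290 > ρ²=10 → inactive
o2: d²=205 > ρ²=10 → inactive
o3: d²=10 ≤ ρ²=10; F_rep = 3·(-1,-3)/10² = (-0.0300,-0.0900)
F = F_att + ΣF_rep = (-21.2800,16.1600)
p' = p + 1/5·F = (5.7440,-5.7680)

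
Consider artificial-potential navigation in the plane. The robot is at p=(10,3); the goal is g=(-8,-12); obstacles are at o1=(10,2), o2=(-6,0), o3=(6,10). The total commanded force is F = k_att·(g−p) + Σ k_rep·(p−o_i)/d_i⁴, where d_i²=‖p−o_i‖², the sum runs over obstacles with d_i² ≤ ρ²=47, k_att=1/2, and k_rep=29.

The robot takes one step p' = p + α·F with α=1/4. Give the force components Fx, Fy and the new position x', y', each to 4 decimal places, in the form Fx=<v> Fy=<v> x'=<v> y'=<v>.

Fx=-9.0000 Fy=21.5000 x'=7.7500 y'=8.3750

F_att = 1/2·(g−p) = 1/2·(-18,-15) = (-9.0000,-7.5000)
o1: d²=1 ≤ ρ²=47; F_rep = 29·(0,1)/1² = (0.0000,29.0000)
o2: d²=265 > ρ²=47 → inactive
o3: d²=65 > ρ²=47 → inactive
F = F_att + ΣF_rep = (-9.0000,21.5000)
p' = p + 1/4·F = (7.7500,8.3750)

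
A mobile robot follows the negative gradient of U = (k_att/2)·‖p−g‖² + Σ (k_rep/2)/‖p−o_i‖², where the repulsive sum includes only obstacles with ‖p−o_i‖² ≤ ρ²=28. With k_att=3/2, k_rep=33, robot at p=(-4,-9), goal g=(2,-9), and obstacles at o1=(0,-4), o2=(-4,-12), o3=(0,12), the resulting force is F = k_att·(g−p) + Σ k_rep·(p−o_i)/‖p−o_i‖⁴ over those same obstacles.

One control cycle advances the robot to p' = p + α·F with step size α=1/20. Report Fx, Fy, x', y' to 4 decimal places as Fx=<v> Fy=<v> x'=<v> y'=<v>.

F_att = 3/2·(g−p) = 3/2·(6,0) = (9.0000,0.0000)
o1: d²=41 > ρ²=28 → inactive
o2: d²=9 ≤ ρ²=28; F_rep = 33·(0,3)/9² = (0.0000,1.2222)
o3: d²=457 > ρ²=28 → inactive
F = F_att + ΣF_rep = (9.0000,1.2222)
p' = p + 1/20·F = (-3.5500,-8.9389)

Fx=9.0000 Fy=1.2222 x'=-3.5500 y'=-8.9389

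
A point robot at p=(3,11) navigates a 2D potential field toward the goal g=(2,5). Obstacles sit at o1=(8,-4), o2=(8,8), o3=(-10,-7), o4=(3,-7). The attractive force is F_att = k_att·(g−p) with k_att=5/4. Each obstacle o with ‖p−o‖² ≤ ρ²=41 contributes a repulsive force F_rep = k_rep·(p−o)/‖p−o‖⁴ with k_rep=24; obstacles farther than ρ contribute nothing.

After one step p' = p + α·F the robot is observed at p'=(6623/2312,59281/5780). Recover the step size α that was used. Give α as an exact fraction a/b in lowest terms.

α = 1/10

F_att = 5/4·(g−p) = 5/4·(-1,-6) = (-1.2500,-7.5000)
o1: d²=250 > ρ²=41 → inactive
o2: d²=34 ≤ ρ²=41; F_rep = 24·(-5,3)/34² = (-0.1038,0.0623)
o3: d²=493 > ρ²=41 → inactive
o4: d²=324 > ρ²=41 → inactive
F = F_att + ΣF_rep = (-1.3538,-7.4377)
Δp = p'−p = (-0.1354,-0.7438); α = Δx/Fx = (-313/2312) / (-1565/1156) = 1/10
check: Δy/Fy = (-4299/5780) / (-4299/578) = 1/10 ✓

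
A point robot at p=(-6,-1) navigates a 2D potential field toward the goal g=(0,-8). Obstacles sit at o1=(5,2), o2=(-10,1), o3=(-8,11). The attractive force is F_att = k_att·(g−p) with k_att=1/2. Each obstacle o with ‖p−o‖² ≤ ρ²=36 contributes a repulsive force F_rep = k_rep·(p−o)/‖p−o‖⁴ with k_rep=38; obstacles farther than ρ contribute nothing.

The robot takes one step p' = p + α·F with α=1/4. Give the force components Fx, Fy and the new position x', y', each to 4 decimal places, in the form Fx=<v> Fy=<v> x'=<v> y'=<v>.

Fx=3.3800 Fy=-3.6900 x'=-5.1550 y'=-1.9225

F_att = 1/2·(g−p) = 1/2·(6,-7) = (3.0000,-3.5000)
o1: d²=130 > ρ²=36 → inactive
o2: d²=20 ≤ ρ²=36; F_rep = 38·(4,-2)/20² = (0.3800,-0.1900)
o3: d²=148 > ρ²=36 → inactive
F = F_att + ΣF_rep = (3.3800,-3.6900)
p' = p + 1/4·F = (-5.1550,-1.9225)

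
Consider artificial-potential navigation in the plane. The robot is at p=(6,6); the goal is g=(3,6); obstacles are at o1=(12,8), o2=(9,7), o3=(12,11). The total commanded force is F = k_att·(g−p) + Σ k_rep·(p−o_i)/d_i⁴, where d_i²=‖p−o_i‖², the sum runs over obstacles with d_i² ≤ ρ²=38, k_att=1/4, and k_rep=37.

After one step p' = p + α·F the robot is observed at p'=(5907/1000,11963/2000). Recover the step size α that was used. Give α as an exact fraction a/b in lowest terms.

F_att = 1/4·(g−p) = 1/4·(-3,0) = (-0.7500,0.0000)
o1: d²=40 > ρ²=38 → inactive
o2: d²=10 ≤ ρ²=38; F_rep = 37·(-3,-1)/10² = (-1.1100,-0.3700)
o3: d²=61 > ρ²=38 → inactive
F = F_att + ΣF_rep = (-1.8600,-0.3700)
Δp = p'−p = (-0.0930,-0.0185); α = Δx/Fx = (-93/1000) / (-93/50) = 1/20
check: Δy/Fy = (-37/2000) / (-37/100) = 1/20 ✓

α = 1/20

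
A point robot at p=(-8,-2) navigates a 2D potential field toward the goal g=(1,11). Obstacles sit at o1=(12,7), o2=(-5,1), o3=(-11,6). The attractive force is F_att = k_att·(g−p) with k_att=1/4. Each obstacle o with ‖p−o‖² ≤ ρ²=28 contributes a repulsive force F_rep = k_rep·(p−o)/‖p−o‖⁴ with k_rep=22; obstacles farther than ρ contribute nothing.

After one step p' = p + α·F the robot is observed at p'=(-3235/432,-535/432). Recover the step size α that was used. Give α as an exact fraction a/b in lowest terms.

α = 1/4

F_att = 1/4·(g−p) = 1/4·(9,13) = (2.2500,3.2500)
o1: d²=481 > ρ²=28 → inactive
o2: d²=18 ≤ ρ²=28; F_rep = 22·(-3,-3)/18² = (-0.2037,-0.2037)
o3: d²=73 > ρ²=28 → inactive
F = F_att + ΣF_rep = (2.0463,3.0463)
Δp = p'−p = (0.5116,0.7616); α = Δx/Fx = (221/432) / (221/108) = 1/4
check: Δy/Fy = (329/432) / (329/108) = 1/4 ✓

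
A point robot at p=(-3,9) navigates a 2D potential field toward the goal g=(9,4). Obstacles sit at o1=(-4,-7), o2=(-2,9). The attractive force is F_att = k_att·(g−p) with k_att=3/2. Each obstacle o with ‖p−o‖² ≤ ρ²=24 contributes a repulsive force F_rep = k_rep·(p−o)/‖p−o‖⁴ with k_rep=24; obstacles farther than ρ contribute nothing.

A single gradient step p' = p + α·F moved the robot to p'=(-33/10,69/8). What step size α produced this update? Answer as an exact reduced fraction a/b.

α = 1/20

F_att = 3/2·(g−p) = 3/2·(12,-5) = (18.0000,-7.5000)
o1: d²=257 > ρ²=24 → inactive
o2: d²=1 ≤ ρ²=24; F_rep = 24·(-1,0)/1² = (-24.0000,0.0000)
F = F_att + ΣF_rep = (-6.0000,-7.5000)
Δp = p'−p = (-0.3000,-0.3750); α = Δx/Fx = (-3/10) / (-6) = 1/20
check: Δy/Fy = (-3/8) / (-15/2) = 1/20 ✓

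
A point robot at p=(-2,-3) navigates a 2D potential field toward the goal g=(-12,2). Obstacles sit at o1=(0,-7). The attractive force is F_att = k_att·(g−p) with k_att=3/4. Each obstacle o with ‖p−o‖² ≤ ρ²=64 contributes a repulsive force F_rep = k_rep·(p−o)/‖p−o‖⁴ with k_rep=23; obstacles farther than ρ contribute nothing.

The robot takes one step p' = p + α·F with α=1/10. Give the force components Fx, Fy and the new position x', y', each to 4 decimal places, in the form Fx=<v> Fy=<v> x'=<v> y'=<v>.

F_att = 3/4·(g−p) = 3/4·(-10,5) = (-7.5000,3.7500)
o1: d²=20 ≤ ρ²=64; F_rep = 23·(-2,4)/20² = (-0.1150,0.2300)
F = F_att + ΣF_rep = (-7.6150,3.9800)
p' = p + 1/10·F = (-2.7615,-2.6020)

Fx=-7.6150 Fy=3.9800 x'=-2.7615 y'=-2.6020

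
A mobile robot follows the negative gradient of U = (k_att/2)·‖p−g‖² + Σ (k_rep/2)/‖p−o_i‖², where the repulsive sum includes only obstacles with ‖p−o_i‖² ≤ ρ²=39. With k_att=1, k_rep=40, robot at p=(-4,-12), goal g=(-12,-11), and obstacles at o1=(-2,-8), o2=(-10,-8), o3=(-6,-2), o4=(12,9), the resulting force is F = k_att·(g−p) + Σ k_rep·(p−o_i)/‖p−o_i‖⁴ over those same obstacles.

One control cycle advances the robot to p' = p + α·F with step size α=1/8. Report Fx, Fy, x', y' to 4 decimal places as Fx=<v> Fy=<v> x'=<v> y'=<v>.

Fx=-8.2000 Fy=0.6000 x'=-5.0250 y'=-11.9250

F_att = 1·(g−p) = 1·(-8,1) = (-8.0000,1.0000)
o1: d²=20 ≤ ρ²=39; F_rep = 40·(-2,-4)/20² = (-0.2000,-0.4000)
o2: d²=52 > ρ²=39 → inactive
o3: d²=104 > ρ²=39 → inactive
o4: d²=697 > ρ²=39 → inactive
F = F_att + ΣF_rep = (-8.2000,0.6000)
p' = p + 1/8·F = (-5.0250,-11.9250)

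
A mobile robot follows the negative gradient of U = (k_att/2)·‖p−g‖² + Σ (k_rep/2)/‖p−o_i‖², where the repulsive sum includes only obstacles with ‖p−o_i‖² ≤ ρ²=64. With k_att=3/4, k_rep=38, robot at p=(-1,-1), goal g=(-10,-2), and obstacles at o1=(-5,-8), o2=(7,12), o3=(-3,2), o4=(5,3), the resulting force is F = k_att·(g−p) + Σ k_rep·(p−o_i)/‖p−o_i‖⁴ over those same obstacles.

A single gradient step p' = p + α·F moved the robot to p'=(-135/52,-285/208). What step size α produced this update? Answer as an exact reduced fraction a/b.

α = 1/4

F_att = 3/4·(g−p) = 3/4·(-9,-1) = (-6.7500,-0.7500)
o1: d²=65 > ρ²=64 → inactive
o2: d²=233 > ρ²=64 → inactive
o3: d²=13 ≤ ρ²=64; F_rep = 38·(2,-3)/13² = (0.4497,-0.6746)
o4: d²=52 ≤ ρ²=64; F_rep = 38·(-6,-4)/52² = (-0.0843,-0.0562)
F = F_att + ΣF_rep = (-6.3846,-1.4808)
Δp = p'−p = (-1.5962,-0.3702); α = Δx/Fx = (-83/52) / (-83/13) = 1/4
check: Δy/Fy = (-77/208) / (-77/52) = 1/4 ✓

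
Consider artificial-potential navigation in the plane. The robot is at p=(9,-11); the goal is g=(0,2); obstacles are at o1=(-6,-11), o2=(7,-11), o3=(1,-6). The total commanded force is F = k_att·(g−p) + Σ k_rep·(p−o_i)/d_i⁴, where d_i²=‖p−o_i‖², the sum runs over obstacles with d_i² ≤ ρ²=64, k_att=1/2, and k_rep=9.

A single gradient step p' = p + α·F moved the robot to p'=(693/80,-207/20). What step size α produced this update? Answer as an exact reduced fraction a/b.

α = 1/10

F_att = 1/2·(g−p) = 1/2·(-9,13) = (-4.5000,6.5000)
o1: d²=225 > ρ²=64 → inactive
o2: d²=4 ≤ ρ²=64; F_rep = 9·(2,0)/4² = (1.1250,0.0000)
o3: d²=89 > ρ²=64 → inactive
F = F_att + ΣF_rep = (-3.3750,6.5000)
Δp = p'−p = (-0.3375,0.6500); α = Δx/Fx = (-27/80) / (-27/8) = 1/10
check: Δy/Fy = (13/20) / (13/2) = 1/10 ✓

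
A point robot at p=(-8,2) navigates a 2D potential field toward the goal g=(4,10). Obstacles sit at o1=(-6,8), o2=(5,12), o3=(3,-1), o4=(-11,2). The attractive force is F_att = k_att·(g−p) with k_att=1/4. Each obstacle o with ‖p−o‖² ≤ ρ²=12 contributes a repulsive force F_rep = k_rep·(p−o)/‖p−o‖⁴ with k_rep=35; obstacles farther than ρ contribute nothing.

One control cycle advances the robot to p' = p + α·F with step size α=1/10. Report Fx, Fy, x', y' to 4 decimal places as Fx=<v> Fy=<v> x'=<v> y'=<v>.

F_att = 1/4·(g−p) = 1/4·(12,8) = (3.0000,2.0000)
o1: d²=40 > ρ²=12 → inactive
o2: d²=269 > ρ²=12 → inactive
o3: d²=130 > ρ²=12 → inactive
o4: d²=9 ≤ ρ²=12; F_rep = 35·(3,0)/9² = (1.2963,0.0000)
F = F_att + ΣF_rep = (4.2963,2.0000)
p' = p + 1/10·F = (-7.5704,2.2000)

Fx=4.2963 Fy=2.0000 x'=-7.5704 y'=2.2000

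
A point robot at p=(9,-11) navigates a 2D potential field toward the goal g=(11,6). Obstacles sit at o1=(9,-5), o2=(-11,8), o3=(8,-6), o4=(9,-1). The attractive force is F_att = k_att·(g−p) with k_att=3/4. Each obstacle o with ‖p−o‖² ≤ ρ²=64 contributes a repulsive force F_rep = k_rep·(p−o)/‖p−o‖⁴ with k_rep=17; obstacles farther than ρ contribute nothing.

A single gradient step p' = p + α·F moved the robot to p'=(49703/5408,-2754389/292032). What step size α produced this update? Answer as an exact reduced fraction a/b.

F_att = 3/4·(g−p) = 3/4·(2,17) = (1.5000,12.7500)
o1: d²=36 ≤ ρ²=64; F_rep = 17·(0,-6)/36² = (0.0000,-0.0787)
o2: d²=761 > ρ²=64 → inactive
o3: d²=26 ≤ ρ²=64; F_rep = 17·(1,-5)/26² = (0.0251,-0.1257)
o4: d²=100 > ρ²=64 → inactive
F = F_att + ΣF_rep = (1.5251,12.5456)
Δp = p'−p = (0.1906,1.5682); α = Δx/Fx = (1031/5408) / (1031/676) = 1/8
check: Δy/Fy = (457963/292032) / (457963/36504) = 1/8 ✓

α = 1/8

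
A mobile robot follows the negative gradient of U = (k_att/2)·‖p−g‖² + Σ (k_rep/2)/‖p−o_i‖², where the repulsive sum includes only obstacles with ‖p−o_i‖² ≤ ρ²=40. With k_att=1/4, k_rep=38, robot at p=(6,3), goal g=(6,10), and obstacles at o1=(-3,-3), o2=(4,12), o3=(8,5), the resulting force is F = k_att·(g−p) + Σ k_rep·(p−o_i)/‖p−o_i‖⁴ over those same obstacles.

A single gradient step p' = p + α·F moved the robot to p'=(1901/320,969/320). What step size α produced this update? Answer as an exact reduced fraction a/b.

F_att = 1/4·(g−p) = 1/4·(0,7) = (0.0000,1.7500)
o1: d²=117 > ρ²=40 → inactive
o2: d²=85 > ρ²=40 → inactive
o3: d²=8 ≤ ρ²=40; F_rep = 38·(-2,-2)/8² = (-1.1875,-1.1875)
F = F_att + ΣF_rep = (-1.1875,0.5625)
Δp = p'−p = (-0.0594,0.0281); α = Δx/Fx = (-19/320) / (-19/16) = 1/20
check: Δy/Fy = (9/320) / (9/16) = 1/20 ✓

α = 1/20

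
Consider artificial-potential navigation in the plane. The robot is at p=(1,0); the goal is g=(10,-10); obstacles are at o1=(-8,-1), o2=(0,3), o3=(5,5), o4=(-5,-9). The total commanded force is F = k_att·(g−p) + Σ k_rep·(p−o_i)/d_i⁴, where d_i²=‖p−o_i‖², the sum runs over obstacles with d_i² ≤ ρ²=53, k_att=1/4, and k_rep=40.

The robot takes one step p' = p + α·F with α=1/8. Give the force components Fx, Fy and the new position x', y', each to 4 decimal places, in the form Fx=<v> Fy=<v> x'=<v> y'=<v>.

F_att = 1/4·(g−p) = 1/4·(9,-10) = (2.2500,-2.5000)
o1: d²=82 > ρ²=53 → inactive
o2: d²=10 ≤ ρ²=53; F_rep = 40·(1,-3)/10² = (0.4000,-1.2000)
o3: d²=41 ≤ ρ²=53; F_rep = 40·(-4,-5)/41² = (-0.0952,-0.1190)
o4: d²=117 > ρ²=53 → inactive
F = F_att + ΣF_rep = (2.5548,-3.8190)
p' = p + 1/8·F = (1.3194,-0.4774)

Fx=2.5548 Fy=-3.8190 x'=1.3194 y'=-0.4774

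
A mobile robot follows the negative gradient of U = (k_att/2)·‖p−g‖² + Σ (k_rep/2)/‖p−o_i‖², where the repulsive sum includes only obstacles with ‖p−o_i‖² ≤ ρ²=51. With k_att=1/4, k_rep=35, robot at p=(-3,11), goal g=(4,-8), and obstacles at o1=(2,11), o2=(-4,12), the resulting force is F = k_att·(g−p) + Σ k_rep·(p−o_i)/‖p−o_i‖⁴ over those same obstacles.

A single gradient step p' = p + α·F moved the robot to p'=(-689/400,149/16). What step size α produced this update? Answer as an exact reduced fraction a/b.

F_att = 1/4·(g−p) = 1/4·(7,-19) = (1.7500,-4.7500)
o1: d²=25 ≤ ρ²=51; F_rep = 35·(-5,0)/25² = (-0.2800,0.0000)
o2: d²=2 ≤ ρ²=51; F_rep = 35·(1,-1)/2² = (8.7500,-8.7500)
F = F_att + ΣF_rep = (10.2200,-13.5000)
Δp = p'−p = (1.2775,-1.6875); α = Δx/Fx = (511/400) / (511/50) = 1/8
check: Δy/Fy = (-27/16) / (-27/2) = 1/8 ✓

α = 1/8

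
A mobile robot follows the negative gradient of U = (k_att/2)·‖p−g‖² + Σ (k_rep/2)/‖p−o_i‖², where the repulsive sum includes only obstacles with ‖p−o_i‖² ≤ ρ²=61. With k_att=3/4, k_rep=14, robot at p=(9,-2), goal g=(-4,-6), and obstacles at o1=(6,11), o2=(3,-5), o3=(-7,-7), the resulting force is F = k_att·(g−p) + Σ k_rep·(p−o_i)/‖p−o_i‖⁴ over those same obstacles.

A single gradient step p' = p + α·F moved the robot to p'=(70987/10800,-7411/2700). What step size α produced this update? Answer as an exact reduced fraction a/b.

α = 1/4

F_att = 3/4·(g−p) = 3/4·(-13,-4) = (-9.7500,-3.0000)
o1: d²=178 > ρ²=61 → inactive
o2: d²=45 ≤ ρ²=61; F_rep = 14·(6,3)/45² = (0.0415,0.0207)
o3: d²=281 > ρ²=61 → inactive
F = F_att + ΣF_rep = (-9.7085,-2.9793)
Δp = p'−p = (-2.4271,-0.7448); α = Δx/Fx = (-26213/10800) / (-26213/2700) = 1/4
check: Δy/Fy = (-2011/2700) / (-2011/675) = 1/4 ✓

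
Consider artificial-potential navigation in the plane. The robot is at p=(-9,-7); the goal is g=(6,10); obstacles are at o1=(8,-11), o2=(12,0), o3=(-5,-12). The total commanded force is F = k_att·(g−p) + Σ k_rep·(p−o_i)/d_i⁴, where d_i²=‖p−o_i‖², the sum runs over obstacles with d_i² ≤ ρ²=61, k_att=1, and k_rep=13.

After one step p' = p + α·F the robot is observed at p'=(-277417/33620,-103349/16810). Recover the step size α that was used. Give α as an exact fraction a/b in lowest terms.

F_att = 1·(g−p) = 1·(15,17) = (15.0000,17.0000)
o1: d²=305 > ρ²=61 → inactive
o2: d²=490 > ρ²=61 → inactive
o3: d²=41 ≤ ρ²=61; F_rep = 13·(-4,5)/41² = (-0.0309,0.0387)
F = F_att + ΣF_rep = (14.9691,17.0387)
Δp = p'−p = (0.7485,0.8519); α = Δx/Fx = (25163/33620) / (25163/1681) = 1/20
check: Δy/Fy = (14321/16810) / (28642/1681) = 1/20 ✓

α = 1/20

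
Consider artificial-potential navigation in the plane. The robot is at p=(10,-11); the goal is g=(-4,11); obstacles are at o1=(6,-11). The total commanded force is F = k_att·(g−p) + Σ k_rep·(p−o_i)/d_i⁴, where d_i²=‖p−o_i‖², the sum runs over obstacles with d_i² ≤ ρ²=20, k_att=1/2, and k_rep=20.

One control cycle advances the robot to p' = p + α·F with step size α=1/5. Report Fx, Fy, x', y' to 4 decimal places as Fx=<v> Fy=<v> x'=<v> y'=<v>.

Fx=-6.6875 Fy=11.0000 x'=8.6625 y'=-8.8000

F_att = 1/2·(g−p) = 1/2·(-14,22) = (-7.0000,11.0000)
o1: d²=16 ≤ ρ²=20; F_rep = 20·(4,0)/16² = (0.3125,0.0000)
F = F_att + ΣF_rep = (-6.6875,11.0000)
p' = p + 1/5·F = (8.6625,-8.8000)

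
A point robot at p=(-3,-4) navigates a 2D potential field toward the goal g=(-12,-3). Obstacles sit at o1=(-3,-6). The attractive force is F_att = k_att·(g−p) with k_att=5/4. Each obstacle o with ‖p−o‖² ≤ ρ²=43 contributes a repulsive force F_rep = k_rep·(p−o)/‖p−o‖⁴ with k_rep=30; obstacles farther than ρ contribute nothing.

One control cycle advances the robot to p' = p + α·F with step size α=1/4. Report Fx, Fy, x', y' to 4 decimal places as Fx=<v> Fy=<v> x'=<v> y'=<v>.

F_att = 5/4·(g−p) = 5/4·(-9,1) = (-11.2500,1.2500)
o1: d²=4 ≤ ρ²=43; F_rep = 30·(0,2)/4² = (0.0000,3.7500)
F = F_att + ΣF_rep = (-11.2500,5.0000)
p' = p + 1/4·F = (-5.8125,-2.7500)

Fx=-11.2500 Fy=5.0000 x'=-5.8125 y'=-2.7500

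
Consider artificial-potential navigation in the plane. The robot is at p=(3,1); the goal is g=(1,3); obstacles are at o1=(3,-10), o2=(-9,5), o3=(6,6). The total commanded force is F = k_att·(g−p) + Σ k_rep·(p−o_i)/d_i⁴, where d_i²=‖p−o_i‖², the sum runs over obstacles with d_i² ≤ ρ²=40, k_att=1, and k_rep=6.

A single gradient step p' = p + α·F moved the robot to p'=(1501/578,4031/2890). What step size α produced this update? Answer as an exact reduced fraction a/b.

F_att = 1·(g−p) = 1·(-2,2) = (-2.0000,2.0000)
o1: d²=121 > ρ²=40 → inactive
o2: d²=160 > ρ²=40 → inactive
o3: d²=34 ≤ ρ²=40; F_rep = 6·(-3,-5)/34² = (-0.0156,-0.0260)
F = F_att + ΣF_rep = (-2.0156,1.9740)
Δp = p'−p = (-0.4031,0.3948); α = Δx/Fx = (-233/578) / (-1165/578) = 1/5
check: Δy/Fy = (1141/2890) / (1141/578) = 1/5 ✓

α = 1/5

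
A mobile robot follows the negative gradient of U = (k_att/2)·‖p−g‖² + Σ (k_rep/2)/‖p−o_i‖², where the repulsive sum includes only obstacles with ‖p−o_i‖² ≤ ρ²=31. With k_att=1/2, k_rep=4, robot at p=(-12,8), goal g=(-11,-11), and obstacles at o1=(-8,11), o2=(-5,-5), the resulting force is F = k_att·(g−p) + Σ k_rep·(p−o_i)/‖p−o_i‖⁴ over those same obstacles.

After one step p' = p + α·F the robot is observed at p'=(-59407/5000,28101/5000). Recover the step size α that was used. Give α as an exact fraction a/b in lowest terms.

F_att = 1/2·(g−p) = 1/2·(1,-19) = (0.5000,-9.5000)
o1: d²=25 ≤ ρ²=31; F_rep = 4·(-4,-3)/25² = (-0.0256,-0.0192)
o2: d²=218 > ρ²=31 → inactive
F = F_att + ΣF_rep = (0.4744,-9.5192)
Δp = p'−p = (0.1186,-2.3798); α = Δx/Fx = (593/5000) / (593/1250) = 1/4
check: Δy/Fy = (-11899/5000) / (-11899/1250) = 1/4 ✓

α = 1/4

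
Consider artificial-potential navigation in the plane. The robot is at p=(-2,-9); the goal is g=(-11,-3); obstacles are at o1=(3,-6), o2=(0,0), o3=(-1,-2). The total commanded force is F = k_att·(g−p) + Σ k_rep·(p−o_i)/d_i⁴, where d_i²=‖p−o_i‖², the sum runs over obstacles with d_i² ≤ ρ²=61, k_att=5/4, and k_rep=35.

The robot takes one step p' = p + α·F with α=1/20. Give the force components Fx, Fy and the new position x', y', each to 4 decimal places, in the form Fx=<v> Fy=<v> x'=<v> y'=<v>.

F_att = 5/4·(g−p) = 5/4·(-9,6) = (-11.2500,7.5000)
o1: d²=34 ≤ ρ²=61; F_rep = 35·(-5,-3)/34² = (-0.1514,-0.0908)
o2: d²=85 > ρ²=61 → inactive
o3: d²=50 ≤ ρ²=61; F_rep = 35·(-1,-7)/50² = (-0.0140,-0.0980)
F = F_att + ΣF_rep = (-11.4154,7.3112)
p' = p + 1/20·F = (-2.5708,-8.6344)

Fx=-11.4154 Fy=7.3112 x'=-2.5708 y'=-8.6344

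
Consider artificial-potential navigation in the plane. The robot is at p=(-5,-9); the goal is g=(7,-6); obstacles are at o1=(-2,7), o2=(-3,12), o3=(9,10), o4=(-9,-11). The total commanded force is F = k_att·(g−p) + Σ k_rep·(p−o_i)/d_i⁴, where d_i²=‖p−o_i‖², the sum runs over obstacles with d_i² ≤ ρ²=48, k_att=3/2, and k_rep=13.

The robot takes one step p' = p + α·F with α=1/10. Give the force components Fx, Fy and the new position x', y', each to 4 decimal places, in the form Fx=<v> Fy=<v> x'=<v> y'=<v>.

F_att = 3/2·(g−p) = 3/2·(12,3) = (18.0000,4.5000)
o1: d²=265 > ρ²=48 → inactive
o2: d²=445 > ρ²=48 → inactive
o3: d²=557 > ρ²=48 → inactive
o4: d²=20 ≤ ρ²=48; F_rep = 13·(4,2)/20² = (0.1300,0.0650)
F = F_att + ΣF_rep = (18.1300,4.5650)
p' = p + 1/10·F = (-3.1870,-8.5435)

Fx=18.1300 Fy=4.5650 x'=-3.1870 y'=-8.5435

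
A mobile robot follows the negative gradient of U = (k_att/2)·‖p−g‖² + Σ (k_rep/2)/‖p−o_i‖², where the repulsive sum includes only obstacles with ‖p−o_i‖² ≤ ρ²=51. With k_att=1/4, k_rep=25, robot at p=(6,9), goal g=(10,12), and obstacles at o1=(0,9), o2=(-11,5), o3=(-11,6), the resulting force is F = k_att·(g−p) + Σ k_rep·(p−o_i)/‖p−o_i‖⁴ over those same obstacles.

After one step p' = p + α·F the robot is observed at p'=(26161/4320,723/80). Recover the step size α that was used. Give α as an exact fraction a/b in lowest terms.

F_att = 1/4·(g−p) = 1/4·(4,3) = (1.0000,0.7500)
o1: d²=36 ≤ ρ²=51; F_rep = 25·(6,0)/36² = (0.1157,0.0000)
o2: d²=305 > ρ²=51 → inactive
o3: d²=298 > ρ²=51 → inactive
F = F_att + ΣF_rep = (1.1157,0.7500)
Δp = p'−p = (0.0558,0.0375); α = Δx/Fx = (241/4320) / (241/216) = 1/20
check: Δy/Fy = (3/80) / (3/4) = 1/20 ✓

α = 1/20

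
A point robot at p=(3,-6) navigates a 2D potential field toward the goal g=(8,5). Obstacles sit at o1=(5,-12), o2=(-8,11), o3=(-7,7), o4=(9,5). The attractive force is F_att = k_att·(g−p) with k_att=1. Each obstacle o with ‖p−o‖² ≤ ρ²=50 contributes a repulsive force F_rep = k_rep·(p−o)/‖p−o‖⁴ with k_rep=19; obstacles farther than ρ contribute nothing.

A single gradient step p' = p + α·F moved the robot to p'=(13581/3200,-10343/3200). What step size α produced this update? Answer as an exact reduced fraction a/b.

α = 1/4

F_att = 1·(g−p) = 1·(5,11) = (5.0000,11.0000)
o1: d²=40 ≤ ρ²=50; F_rep = 19·(-2,6)/40² = (-0.0238,0.0712)
o2: d²=410 > ρ²=50 → inactive
o3: d²=269 > ρ²=50 → inactive
o4: d²=157 > ρ²=50 → inactive
F = F_att + ΣF_rep = (4.9763,11.0712)
Δp = p'−p = (1.2441,2.7678); α = Δx/Fx = (3981/3200) / (3981/800) = 1/4
check: Δy/Fy = (8857/3200) / (8857/800) = 1/4 ✓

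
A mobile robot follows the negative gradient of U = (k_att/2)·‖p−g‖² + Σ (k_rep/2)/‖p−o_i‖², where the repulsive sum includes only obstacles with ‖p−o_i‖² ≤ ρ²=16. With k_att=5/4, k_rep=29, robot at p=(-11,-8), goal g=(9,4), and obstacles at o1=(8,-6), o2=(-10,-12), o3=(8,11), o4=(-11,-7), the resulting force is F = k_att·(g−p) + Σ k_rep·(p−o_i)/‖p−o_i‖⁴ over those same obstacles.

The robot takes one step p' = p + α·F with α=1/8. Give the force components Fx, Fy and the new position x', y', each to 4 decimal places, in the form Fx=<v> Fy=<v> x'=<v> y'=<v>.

Fx=25.0000 Fy=-14.0000 x'=-7.8750 y'=-9.7500

F_att = 5/4·(g−p) = 5/4·(20,12) = (25.0000,15.0000)
o1: d²=365 > ρ²=16 → inactive
o2: d²=17 > ρ²=16 → inactive
o3: d²=722 > ρ²=16 → inactive
o4: d²=1 ≤ ρ²=16; F_rep = 29·(0,-1)/1² = (0.0000,-29.0000)
F = F_att + ΣF_rep = (25.0000,-14.0000)
p' = p + 1/8·F = (-7.8750,-9.7500)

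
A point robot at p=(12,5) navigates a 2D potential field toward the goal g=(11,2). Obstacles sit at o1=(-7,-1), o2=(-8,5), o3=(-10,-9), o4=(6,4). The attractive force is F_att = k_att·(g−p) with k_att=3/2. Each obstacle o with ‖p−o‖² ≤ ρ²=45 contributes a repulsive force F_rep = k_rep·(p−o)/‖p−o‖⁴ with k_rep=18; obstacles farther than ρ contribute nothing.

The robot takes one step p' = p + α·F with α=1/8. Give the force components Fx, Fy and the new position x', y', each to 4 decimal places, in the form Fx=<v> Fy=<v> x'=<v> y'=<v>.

Fx=-1.4211 Fy=-4.4869 x'=11.8224 y'=4.4391

F_att = 3/2·(g−p) = 3/2·(-1,-3) = (-1.5000,-4.5000)
o1: d²=397 > ρ²=45 → inactive
o2: d²=400 > ρ²=45 → inactive
o3: d²=680 > ρ²=45 → inactive
o4: d²=37 ≤ ρ²=45; F_rep = 18·(6,1)/37² = (0.0789,0.0131)
F = F_att + ΣF_rep = (-1.4211,-4.4869)
p' = p + 1/8·F = (11.8224,4.4391)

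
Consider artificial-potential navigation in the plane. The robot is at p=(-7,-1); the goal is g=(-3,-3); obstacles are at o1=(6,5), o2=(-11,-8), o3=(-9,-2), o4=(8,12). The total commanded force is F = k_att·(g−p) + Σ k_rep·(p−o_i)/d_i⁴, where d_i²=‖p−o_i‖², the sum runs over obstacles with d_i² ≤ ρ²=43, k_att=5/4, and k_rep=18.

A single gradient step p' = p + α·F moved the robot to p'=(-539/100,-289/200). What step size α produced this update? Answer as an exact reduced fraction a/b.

α = 1/4

F_att = 5/4·(g−p) = 5/4·(4,-2) = (5.0000,-2.5000)
o1: d²=205 > ρ²=43 → inactive
o2: d²=65 > ρ²=43 → inactive
o3: d²=5 ≤ ρ²=43; F_rep = 18·(2,1)/5² = (1.4400,0.7200)
o4: d²=394 > ρ²=43 → inactive
F = F_att + ΣF_rep = (6.4400,-1.7800)
Δp = p'−p = (1.6100,-0.4450); α = Δx/Fx = (161/100) / (161/25) = 1/4
check: Δy/Fy = (-89/200) / (-89/50) = 1/4 ✓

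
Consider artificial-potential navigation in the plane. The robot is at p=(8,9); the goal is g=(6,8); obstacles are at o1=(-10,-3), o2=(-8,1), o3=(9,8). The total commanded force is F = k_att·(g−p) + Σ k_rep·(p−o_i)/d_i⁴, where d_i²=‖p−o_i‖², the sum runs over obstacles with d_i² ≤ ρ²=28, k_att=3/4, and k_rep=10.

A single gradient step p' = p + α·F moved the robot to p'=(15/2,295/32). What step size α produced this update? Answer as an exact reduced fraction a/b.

α = 1/8

F_att = 3/4·(g−p) = 3/4·(-2,-1) = (-1.5000,-0.7500)
o1: d²=468 > ρ²=28 → inactive
o2: d²=320 > ρ²=28 → inactive
o3: d²=2 ≤ ρ²=28; F_rep = 10·(-1,1)/2² = (-2.5000,2.5000)
F = F_att + ΣF_rep = (-4.0000,1.7500)
Δp = p'−p = (-0.5000,0.2188); α = Δx/Fx = (-1/2) / (-4) = 1/8
check: Δy/Fy = (7/32) / (7/4) = 1/8 ✓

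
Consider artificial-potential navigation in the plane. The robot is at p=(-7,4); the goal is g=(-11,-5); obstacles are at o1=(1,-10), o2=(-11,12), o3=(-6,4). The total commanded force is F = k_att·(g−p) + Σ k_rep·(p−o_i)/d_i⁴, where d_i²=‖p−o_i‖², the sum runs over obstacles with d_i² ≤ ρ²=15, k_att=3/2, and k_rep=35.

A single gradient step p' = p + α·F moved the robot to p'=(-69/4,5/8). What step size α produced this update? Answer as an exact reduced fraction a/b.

α = 1/4

F_att = 3/2·(g−p) = 3/2·(-4,-9) = (-6.0000,-13.5000)
o1: d²=260 > ρ²=15 → inactive
o2: d²=80 > ρ²=15 → inactive
o3: d²=1 ≤ ρ²=15; F_rep = 35·(-1,0)/1² = (-35.0000,0.0000)
F = F_att + ΣF_rep = (-41.0000,-13.5000)
Δp = p'−p = (-10.2500,-3.3750); α = Δx/Fx = (-41/4) / (-41) = 1/4
check: Δy/Fy = (-27/8) / (-27/2) = 1/4 ✓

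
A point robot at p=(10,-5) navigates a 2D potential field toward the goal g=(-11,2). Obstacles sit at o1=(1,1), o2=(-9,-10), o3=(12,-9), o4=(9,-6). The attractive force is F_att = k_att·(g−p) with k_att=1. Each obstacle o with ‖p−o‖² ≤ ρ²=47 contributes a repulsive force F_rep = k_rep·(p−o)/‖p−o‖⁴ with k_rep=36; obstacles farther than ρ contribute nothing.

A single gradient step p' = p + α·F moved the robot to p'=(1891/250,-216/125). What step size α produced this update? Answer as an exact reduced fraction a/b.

α = 1/5

F_att = 1·(g−p) = 1·(-21,7) = (-21.0000,7.0000)
o1: d²=117 > ρ²=47 → inactive
o2: d²=386 > ρ²=47 → inactive
o3: d²=20 ≤ ρ²=47; F_rep = 36·(-2,4)/20² = (-0.1800,0.3600)
o4: d²=2 ≤ ρ²=47; F_rep = 36·(1,1)/2² = (9.0000,9.0000)
F = F_att + ΣF_rep = (-12.1800,16.3600)
Δp = p'−p = (-2.4360,3.2720); α = Δx/Fx = (-609/250) / (-609/50) = 1/5
check: Δy/Fy = (409/125) / (409/25) = 1/5 ✓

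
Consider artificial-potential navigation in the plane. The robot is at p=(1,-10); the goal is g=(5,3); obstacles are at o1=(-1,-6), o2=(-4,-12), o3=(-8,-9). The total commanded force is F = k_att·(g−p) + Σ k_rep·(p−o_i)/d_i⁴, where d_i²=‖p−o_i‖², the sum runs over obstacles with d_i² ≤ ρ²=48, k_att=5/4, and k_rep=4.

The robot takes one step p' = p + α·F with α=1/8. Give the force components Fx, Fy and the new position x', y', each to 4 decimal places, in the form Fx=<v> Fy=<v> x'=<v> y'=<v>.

Fx=5.0438 Fy=16.2195 x'=1.6305 y'=-7.9726

F_att = 5/4·(g−p) = 5/4·(4,13) = (5.0000,16.2500)
o1: d²=20 ≤ ρ²=48; F_rep = 4·(2,-4)/20² = (0.0200,-0.0400)
o2: d²=29 ≤ ρ²=48; F_rep = 4·(5,2)/29² = (0.0238,0.0095)
o3: d²=82 > ρ²=48 → inactive
F = F_att + ΣF_rep = (5.0438,16.2195)
p' = p + 1/8·F = (1.6305,-7.9726)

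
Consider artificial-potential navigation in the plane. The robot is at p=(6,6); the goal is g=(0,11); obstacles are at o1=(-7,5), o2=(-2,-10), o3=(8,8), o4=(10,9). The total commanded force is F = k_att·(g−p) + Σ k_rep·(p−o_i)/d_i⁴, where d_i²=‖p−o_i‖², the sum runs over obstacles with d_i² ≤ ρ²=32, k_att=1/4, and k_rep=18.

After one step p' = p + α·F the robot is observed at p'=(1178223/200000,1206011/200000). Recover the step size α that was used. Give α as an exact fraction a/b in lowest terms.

α = 1/20

F_att = 1/4·(g−p) = 1/4·(-6,5) = (-1.5000,1.2500)
o1: d²=170 > ρ²=32 → inactive
o2: d²=320 > ρ²=32 → inactive
o3: d²=8 ≤ ρ²=32; F_rep = 18·(-2,-2)/8² = (-0.5625,-0.5625)
o4: d²=25 ≤ ρ²=32; F_rep = 18·(-4,-3)/25² = (-0.1152,-0.0864)
F = F_att + ΣF_rep = (-2.1777,0.6011)
Δp = p'−p = (-0.1089,0.0301); α = Δx/Fx = (-21777/200000) / (-21777/10000) = 1/20
check: Δy/Fy = (6011/200000) / (6011/10000) = 1/20 ✓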